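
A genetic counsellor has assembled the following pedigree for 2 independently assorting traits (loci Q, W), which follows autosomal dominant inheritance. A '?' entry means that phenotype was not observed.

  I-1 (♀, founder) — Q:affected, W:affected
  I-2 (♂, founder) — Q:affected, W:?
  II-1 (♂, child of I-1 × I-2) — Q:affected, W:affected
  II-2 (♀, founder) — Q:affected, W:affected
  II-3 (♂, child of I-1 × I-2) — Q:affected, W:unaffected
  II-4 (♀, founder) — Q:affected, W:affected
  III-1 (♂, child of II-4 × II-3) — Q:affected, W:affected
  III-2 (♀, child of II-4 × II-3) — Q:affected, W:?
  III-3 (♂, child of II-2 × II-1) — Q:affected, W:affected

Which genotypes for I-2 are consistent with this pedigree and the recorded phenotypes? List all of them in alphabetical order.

I-2 ∈ {QQ Ww, QQ ww, Qq Ww, Qq ww}

Q/I-1 aff ·: Qq|QQ
Q/I-2 aff ·: Qq|QQ
Q/II-1 aff I-1×I-2: Qq|QQ
Q/II-2 aff ·: Qq|QQ
Q/II-3 aff I-1×I-2: Qq|QQ
Q/II-4 aff ·: Qq|QQ
Q/III-1 aff II-4×II-3: Qq|QQ
Q/III-2 aff II-4×II-3: Qq|QQ
Q/III-3 aff II-2×II-1: Qq|QQ
⇒ Q over [I-1,I-2,II-1,II-2,II-3,II-4,III-1,III-2,III-3]: 288 consistent
W/I-1 aff ·: Ww
W/I-2 ? ·: ww|Ww
W/II-1 aff I-1×I-2: Ww|WW
W/II-2 aff ·: Ww|WW
W/II-3 un I-1×I-2: ww
W/II-4 aff ·: Ww|WW
W/III-1 aff II-4×II-3: Ww
W/III-2 ? II-4×II-3: ww|Ww
W/III-3 aff II-2×II-1: Ww|WW
⇒ W over [I-1,I-2,II-1,II-2,II-3,II-4,III-1,III-2,III-3]: 33 consistent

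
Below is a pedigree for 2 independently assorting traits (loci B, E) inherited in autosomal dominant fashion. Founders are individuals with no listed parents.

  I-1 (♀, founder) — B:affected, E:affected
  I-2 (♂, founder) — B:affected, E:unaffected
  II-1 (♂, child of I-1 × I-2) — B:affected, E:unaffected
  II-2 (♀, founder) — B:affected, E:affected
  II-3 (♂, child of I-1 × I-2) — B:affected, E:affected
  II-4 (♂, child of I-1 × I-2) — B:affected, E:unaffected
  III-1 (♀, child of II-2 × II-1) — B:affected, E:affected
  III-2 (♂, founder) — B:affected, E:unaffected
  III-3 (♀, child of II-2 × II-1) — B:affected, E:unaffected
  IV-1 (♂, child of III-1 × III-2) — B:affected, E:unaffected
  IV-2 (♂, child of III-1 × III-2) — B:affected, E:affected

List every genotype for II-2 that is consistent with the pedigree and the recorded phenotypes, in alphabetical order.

B/I-1 aff ·: Bb|BB
B/I-2 aff ·: Bb|BB
B/II-1 aff I-1×I-2: Bb|BB
B/II-2 aff ·: Bb|BB
B/II-3 aff I-1×I-2: Bb|BB
B/II-4 aff I-1×I-2: Bb|BB
B/III-1 aff II-2×II-1: Bb|BB
B/III-2 aff ·: Bb|BB
B/III-3 aff II-2×II-1: Bb|BB
B/IV-1 aff III-1×III-2: Bb|BB
B/IV-2 aff III-1×III-2: Bb|BB
⇒ B over [I-1,I-2,II-1,II-2,II-3,II-4,III-1,III-2,III-3,IV-1,IV-2]: 1027 consistent
E/I-1 aff ·: Ee
E/I-2 un ·: ee
E/II-1 un I-1×I-2: ee
E/II-2 aff ·: Ee
E/II-3 aff I-1×I-2: Ee
E/II-4 un I-1×I-2: ee
E/III-1 aff II-2×II-1: Ee
E/III-2 un ·: ee
E/III-3 un II-2×II-1: ee
E/IV-1 un III-1×III-2: ee
E/IV-2 aff III-1×III-2: Ee
⇒ E over [I-1,I-2,II-1,II-2,II-3,II-4,III-1,III-2,III-3,IV-1,IV-2]: 1 consistent

II-2 ∈ {BB Ee, Bb Ee}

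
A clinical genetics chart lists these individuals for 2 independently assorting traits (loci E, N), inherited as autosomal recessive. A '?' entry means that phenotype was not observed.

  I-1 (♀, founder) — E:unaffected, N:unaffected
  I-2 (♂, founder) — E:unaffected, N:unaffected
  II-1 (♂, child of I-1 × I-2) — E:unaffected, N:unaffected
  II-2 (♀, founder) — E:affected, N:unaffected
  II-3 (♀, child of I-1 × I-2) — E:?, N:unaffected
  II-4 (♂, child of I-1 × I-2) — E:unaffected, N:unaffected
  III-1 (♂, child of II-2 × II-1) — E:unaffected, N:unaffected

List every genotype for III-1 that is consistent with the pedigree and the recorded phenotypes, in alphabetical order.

III-1 ∈ {Ee NN, Ee Nn}

E/I-1 un ·: EE|Ee
E/I-2 un ·: EE|Ee
E/II-1 un I-1×I-2: EE|Ee
E/II-2 aff ·: ee
E/II-3 ? I-1×I-2: EE|Ee|ee
E/II-4 un I-1×I-2: EE|Ee
E/III-1 un II-2×II-1: Ee
⇒ E over [I-1,I-2,II-1,II-2,II-3,II-4,III-1]: 29 consistent
N/I-1 un ·: NN|Nn
N/I-2 un ·: NN|Nn
N/II-1 un I-1×I-2: NN|Nn
N/II-2 un ·: NN|Nn
N/II-3 un I-1×I-2: NN|Nn
N/II-4 un I-1×I-2: NN|Nn
N/III-1 un II-2×II-1: NN|Nn
⇒ N over [I-1,I-2,II-1,II-2,II-3,II-4,III-1]: 87 consistent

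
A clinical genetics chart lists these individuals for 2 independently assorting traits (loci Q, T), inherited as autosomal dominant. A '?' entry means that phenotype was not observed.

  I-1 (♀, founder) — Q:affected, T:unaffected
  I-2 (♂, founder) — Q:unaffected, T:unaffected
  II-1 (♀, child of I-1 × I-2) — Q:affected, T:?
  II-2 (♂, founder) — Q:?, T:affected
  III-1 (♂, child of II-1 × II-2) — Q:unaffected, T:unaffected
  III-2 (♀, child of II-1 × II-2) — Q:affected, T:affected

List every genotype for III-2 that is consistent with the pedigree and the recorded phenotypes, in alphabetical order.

III-2 ∈ {QQ Tt, Qq Tt}

Q/I-1 aff ·: Qq|QQ
Q/I-2 un ·: qq
Q/II-1 aff I-1×I-2: Qq
Q/II-2 ? ·: qq|Qq
Q/III-1 un II-1×II-2: qq
Q/III-2 aff II-1×II-2: Qq|QQ
⇒ Q over [I-1,I-2,II-1,II-2,III-1,III-2]: 6 consistent
T/I-1 un ·: tt
T/I-2 un ·: tt
T/II-1 ? I-1×I-2: tt
T/II-2 aff ·: Tt
T/III-1 un II-1×II-2: tt
T/III-2 aff II-1×II-2: Tt
⇒ T over [I-1,I-2,II-1,II-2,III-1,III-2]: 1 consistent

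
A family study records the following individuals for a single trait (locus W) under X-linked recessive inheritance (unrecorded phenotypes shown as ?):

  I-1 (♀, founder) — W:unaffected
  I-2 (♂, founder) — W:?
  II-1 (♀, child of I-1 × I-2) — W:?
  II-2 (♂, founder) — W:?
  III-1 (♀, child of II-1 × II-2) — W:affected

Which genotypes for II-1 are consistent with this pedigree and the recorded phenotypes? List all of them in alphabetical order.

W/I-1 un ·: X^WX^W|X^WX^w
W/I-2 ? ·: X^WY|X^wY
W/II-1 ? I-1×I-2: X^WX^w|X^wX^w
W/II-2 ? ·: X^wY
W/III-1 aff II-1×II-2: X^wX^w
⇒ W over [I-1,I-2,II-1,II-2,III-1]: 4 consistent

II-1 ∈ {X^WX^w, X^wX^w}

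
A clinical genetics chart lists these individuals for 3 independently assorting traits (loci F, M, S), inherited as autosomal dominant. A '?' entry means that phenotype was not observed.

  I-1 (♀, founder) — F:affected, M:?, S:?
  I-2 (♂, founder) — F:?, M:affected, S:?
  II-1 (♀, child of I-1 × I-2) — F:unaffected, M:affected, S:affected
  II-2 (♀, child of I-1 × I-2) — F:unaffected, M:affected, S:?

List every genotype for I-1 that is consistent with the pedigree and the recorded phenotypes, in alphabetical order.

I-1 ∈ {Ff MM SS, Ff MM Ss, Ff MM ss, Ff Mm SS, Ff Mm Ss, Ff Mm ss, Ff mm SS, Ff mm Ss, Ff mm ss}

F/I-1 aff ·: Ff
F/I-2 ? ·: ff|Ff
F/II-1 un I-1×I-2: ff
F/II-2 un I-1×I-2: ff
⇒ F over [I-1,I-2,II-1,II-2]: 2 consistent
M/I-1 ? ·: mm|Mm|MM
M/I-2 aff ·: Mm|MM
M/II-1 aff I-1×I-2: Mm|MM
M/II-2 aff I-1×I-2: Mm|MM
⇒ M over [I-1,I-2,II-1,II-2]: 15 consistent
S/I-1 ? ·: ss|Ss|SS
S/I-2 ? ·: ss|Ss|SS
S/II-1 aff I-1×I-2: Ss|SS
S/II-2 ? I-1×I-2: ss|Ss|SS
⇒ S over [I-1,I-2,II-1,II-2]: 21 consistent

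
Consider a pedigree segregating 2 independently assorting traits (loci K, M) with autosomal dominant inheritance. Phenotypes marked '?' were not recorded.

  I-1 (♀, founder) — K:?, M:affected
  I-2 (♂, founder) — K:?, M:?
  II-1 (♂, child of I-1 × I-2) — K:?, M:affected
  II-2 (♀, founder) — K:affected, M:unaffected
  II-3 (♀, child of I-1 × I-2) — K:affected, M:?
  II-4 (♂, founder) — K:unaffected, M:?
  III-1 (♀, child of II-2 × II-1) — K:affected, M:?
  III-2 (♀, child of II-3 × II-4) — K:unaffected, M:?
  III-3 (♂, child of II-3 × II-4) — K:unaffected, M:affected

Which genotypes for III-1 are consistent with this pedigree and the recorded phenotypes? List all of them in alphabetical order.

III-1 ∈ {KK Mm, KK mm, Kk Mm, Kk mm}

K/I-1 ? ·: kk|Kk|KK
K/I-2 ? ·: kk|Kk|KK
K/II-1 ? I-1×I-2: kk|Kk|KK
K/II-2 aff ·: Kk|KK
K/II-3 aff I-1×I-2: Kk
K/II-4 un ·: kk
K/III-1 aff II-2×II-1: Kk|KK
K/III-2 un II-3×II-4: kk
K/III-3 un II-3×II-4: kk
⇒ K over [I-1,I-2,II-1,II-2,II-3,II-4,III-1,III-2,III-3]: 43 consistent
M/I-1 aff ·: Mm|MM
M/I-2 ? ·: mm|Mm|MM
M/II-1 aff I-1×I-2: Mm|MM
M/II-2 un ·: mm
M/II-3 ? I-1×I-2: mm|Mm|MM
M/II-4 ? ·: mm|Mm|MM
M/III-1 ? II-2×II-1: mm|Mm
M/III-2 ? II-3×II-4: mm|Mm|MM
M/III-3 aff II-3×II-4: Mm|MM
⇒ M over [I-1,I-2,II-1,II-2,II-3,II-4,III-1,III-2,III-3]: 231 consistent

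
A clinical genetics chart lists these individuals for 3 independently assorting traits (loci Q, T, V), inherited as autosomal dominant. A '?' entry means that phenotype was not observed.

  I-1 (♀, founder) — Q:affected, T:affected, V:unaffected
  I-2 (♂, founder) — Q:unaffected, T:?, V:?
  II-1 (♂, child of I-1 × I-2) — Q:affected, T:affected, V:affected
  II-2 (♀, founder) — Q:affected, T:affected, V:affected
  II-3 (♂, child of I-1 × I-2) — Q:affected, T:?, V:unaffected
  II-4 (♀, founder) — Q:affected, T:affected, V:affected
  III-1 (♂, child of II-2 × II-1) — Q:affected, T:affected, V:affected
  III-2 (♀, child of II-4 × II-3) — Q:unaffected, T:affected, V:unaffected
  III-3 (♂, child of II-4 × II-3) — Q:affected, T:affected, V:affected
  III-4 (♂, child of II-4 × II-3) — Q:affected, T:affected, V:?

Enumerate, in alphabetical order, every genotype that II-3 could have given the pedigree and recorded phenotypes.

Q/I-1 aff ·: Qq|QQ
Q/I-2 un ·: qq
Q/II-1 aff I-1×I-2: Qq
Q/II-2 aff ·: Qq|QQ
Q/II-3 aff I-1×I-2: Qq
Q/II-4 aff ·: Qq
Q/III-1 aff II-2×II-1: Qq|QQ
Q/III-2 un II-4×II-3: qq
Q/III-3 aff II-4×II-3: Qq|QQ
Q/III-4 aff II-4×II-3: Qq|QQ
⇒ Q over [I-1,I-2,II-1,II-2,II-3,II-4,III-1,III-2,III-3,III-4]: 32 consistent
T/I-1 aff ·: Tt|TT
T/I-2 ? ·: tt|Tt|TT
T/II-1 aff I-1×I-2: Tt|TT
T/II-2 aff ·: Tt|TT
T/II-3 ? I-1×I-2: tt|Tt|TT
T/II-4 aff ·: Tt|TT
T/III-1 aff II-2×II-1: Tt|TT
T/III-2 aff II-4×II-3: Tt|TT
T/III-3 aff II-4×II-3: Tt|TT
T/III-4 aff II-4×II-3: Tt|TT
⇒ T over [I-1,I-2,II-1,II-2,II-3,II-4,III-1,III-2,III-3,III-4]: 702 consistent
V/I-1 un ·: vv
V/I-2 ? ·: Vv
V/II-1 aff I-1×I-2: Vv
V/II-2 aff ·: Vv|VV
V/II-3 un I-1×I-2: vv
V/II-4 aff ·: Vv
V/III-1 aff II-2×II-1: Vv|VV
V/III-2 un II-4×II-3: vv
V/III-3 aff II-4×II-3: Vv
V/III-4 ? II-4×II-3: vv|Vv
⇒ V over [I-1,I-2,II-1,II-2,II-3,II-4,III-1,III-2,III-3,III-4]: 8 consistent

II-3 ∈ {Qq TT vv, Qq Tt vv, Qq tt vv}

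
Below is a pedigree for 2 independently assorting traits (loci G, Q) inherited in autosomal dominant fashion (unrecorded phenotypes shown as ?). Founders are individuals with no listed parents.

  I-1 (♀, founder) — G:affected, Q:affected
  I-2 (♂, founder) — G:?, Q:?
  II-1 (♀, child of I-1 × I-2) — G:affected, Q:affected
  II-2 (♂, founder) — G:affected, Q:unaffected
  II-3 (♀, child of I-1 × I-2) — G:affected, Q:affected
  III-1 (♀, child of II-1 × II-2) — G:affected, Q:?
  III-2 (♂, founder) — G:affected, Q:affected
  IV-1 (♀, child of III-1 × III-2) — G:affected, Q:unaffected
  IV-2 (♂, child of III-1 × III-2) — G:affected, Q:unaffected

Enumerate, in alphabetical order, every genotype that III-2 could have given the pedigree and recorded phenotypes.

G/I-1 aff ·: Gg|GG
G/I-2 ? ·: gg|Gg|GG
G/II-1 aff I-1×I-2: Gg|GG
G/II-2 aff ·: Gg|GG
G/II-3 aff I-1×I-2: Gg|GG
G/III-1 aff II-1×II-2: Gg|GG
G/III-2 aff ·: Gg|GG
G/IV-1 aff III-1×III-2: Gg|GG
G/IV-2 aff III-1×III-2: Gg|GG
⇒ G over [I-1,I-2,II-1,II-2,II-3,III-1,III-2,IV-1,IV-2]: 334 consistent
Q/I-1 aff ·: Qq|QQ
Q/I-2 ? ·: qq|Qq|QQ
Q/II-1 aff I-1×I-2: Qq|QQ
Q/II-2 un ·: qq
Q/II-3 aff I-1×I-2: Qq|QQ
Q/III-1 ? II-1×II-2: qq|Qq
Q/III-2 aff ·: Qq
Q/IV-1 un III-1×III-2: qq
Q/IV-2 un III-1×III-2: qq
⇒ Q over [I-1,I-2,II-1,II-2,II-3,III-1,III-2,IV-1,IV-2]: 23 consistent

III-2 ∈ {GG Qq, Gg Qq}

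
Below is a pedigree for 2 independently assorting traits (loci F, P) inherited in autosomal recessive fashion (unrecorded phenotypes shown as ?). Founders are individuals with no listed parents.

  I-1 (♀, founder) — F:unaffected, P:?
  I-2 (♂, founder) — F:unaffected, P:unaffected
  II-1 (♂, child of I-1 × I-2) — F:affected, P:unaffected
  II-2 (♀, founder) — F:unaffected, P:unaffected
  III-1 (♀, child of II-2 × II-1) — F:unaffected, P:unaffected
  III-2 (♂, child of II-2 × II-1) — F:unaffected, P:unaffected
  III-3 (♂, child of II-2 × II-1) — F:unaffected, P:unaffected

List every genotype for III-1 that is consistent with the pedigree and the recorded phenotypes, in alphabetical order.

F/I-1 un ·: Ff
F/I-2 un ·: Ff
F/II-1 aff I-1×I-2: ff
F/II-2 un ·: FF|Ff
F/III-1 un II-2×II-1: Ff
F/III-2 un II-2×II-1: Ff
F/III-3 un II-2×II-1: Ff
⇒ F over [I-1,I-2,II-1,II-2,III-1,III-2,III-3]: 2 consistent
P/I-1 ? ·: PP|Pp|pp
P/I-2 un ·: PP|Pp
P/II-1 un I-1×I-2: PP|Pp
P/II-2 un ·: PP|Pp
P/III-1 un II-2×II-1: PP|Pp
P/III-2 un II-2×II-1: PP|Pp
P/III-3 un II-2×II-1: PP|Pp
⇒ P over [I-1,I-2,II-1,II-2,III-1,III-2,III-3]: 116 consistent

III-1 ∈ {Ff PP, Ff Pp}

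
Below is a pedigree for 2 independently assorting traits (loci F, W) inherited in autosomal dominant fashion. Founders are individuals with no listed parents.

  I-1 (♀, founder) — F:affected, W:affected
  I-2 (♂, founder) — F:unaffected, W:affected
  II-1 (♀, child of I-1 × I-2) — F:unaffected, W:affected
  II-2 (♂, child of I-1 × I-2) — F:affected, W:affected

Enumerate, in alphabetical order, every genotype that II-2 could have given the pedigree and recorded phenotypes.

II-2 ∈ {Ff WW, Ff Ww}

F/I-1 aff ·: Ff
F/I-2 un ·: ff
F/II-1 un I-1×I-2: ff
F/II-2 aff I-1×I-2: Ff
⇒ F over [I-1,I-2,II-1,II-2]: 1 consistent
W/I-1 aff ·: Ww|WW
W/I-2 aff ·: Ww|WW
W/II-1 aff I-1×I-2: Ww|WW
W/II-2 aff I-1×I-2: Ww|WW
⇒ W over [I-1,I-2,II-1,II-2]: 13 consistent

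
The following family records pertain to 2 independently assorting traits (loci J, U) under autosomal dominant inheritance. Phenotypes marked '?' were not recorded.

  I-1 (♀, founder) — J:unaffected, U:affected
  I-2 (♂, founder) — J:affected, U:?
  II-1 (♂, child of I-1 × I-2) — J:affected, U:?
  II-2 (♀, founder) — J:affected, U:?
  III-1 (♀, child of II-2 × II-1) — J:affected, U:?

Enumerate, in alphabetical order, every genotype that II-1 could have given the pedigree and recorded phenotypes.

II-1 ∈ {Jj UU, Jj Uu, Jj uu}

J/I-1 un ·: jj
J/I-2 aff ·: Jj|JJ
J/II-1 aff I-1×I-2: Jj
J/II-2 aff ·: Jj|JJ
J/III-1 aff II-2×II-1: Jj|JJ
⇒ J over [I-1,I-2,II-1,II-2,III-1]: 8 consistent
U/I-1 aff ·: Uu|UU
U/I-2 ? ·: uu|Uu|UU
U/II-1 ? I-1×I-2: uu|Uu|UU
U/II-2 ? ·: uu|Uu|UU
U/III-1 ? II-2×II-1: uu|Uu|UU
⇒ U over [I-1,I-2,II-1,II-2,III-1]: 59 consistent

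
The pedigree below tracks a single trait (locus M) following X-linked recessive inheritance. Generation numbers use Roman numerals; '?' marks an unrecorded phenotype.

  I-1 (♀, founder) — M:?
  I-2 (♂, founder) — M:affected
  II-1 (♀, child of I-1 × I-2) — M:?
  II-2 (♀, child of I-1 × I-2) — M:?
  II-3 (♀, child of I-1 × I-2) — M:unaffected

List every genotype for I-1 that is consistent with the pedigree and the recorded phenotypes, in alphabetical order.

I-1 ∈ {X^MX^M, X^MX^m}

M/I-1 ? ·: X^MX^M|X^MX^m
M/I-2 aff ·: X^mY
M/II-1 ? I-1×I-2: X^MX^m|X^mX^m
M/II-2 ? I-1×I-2: X^MX^m|X^mX^m
M/II-3 un I-1×I-2: X^MX^m
⇒ M over [I-1,I-2,II-1,II-2,II-3]: 5 consistent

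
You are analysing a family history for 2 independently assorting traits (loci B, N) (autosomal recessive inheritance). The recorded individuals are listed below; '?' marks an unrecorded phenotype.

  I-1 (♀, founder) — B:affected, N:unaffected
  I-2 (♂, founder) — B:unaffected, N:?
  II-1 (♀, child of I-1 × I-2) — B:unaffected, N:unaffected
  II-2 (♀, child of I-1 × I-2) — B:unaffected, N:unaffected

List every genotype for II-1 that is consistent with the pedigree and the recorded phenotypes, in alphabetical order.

B/I-1 aff ·: bb
B/I-2 un ·: BB|Bb
B/II-1 un I-1×I-2: Bb
B/II-2 un I-1×I-2: Bb
⇒ B over [I-1,I-2,II-1,II-2]: 2 consistent
N/I-1 un ·: NN|Nn
N/I-2 ? ·: NN|Nn|nn
N/II-1 un I-1×I-2: NN|Nn
N/II-2 un I-1×I-2: NN|Nn
⇒ N over [I-1,I-2,II-1,II-2]: 15 consistent

II-1 ∈ {Bb NN, Bb Nn}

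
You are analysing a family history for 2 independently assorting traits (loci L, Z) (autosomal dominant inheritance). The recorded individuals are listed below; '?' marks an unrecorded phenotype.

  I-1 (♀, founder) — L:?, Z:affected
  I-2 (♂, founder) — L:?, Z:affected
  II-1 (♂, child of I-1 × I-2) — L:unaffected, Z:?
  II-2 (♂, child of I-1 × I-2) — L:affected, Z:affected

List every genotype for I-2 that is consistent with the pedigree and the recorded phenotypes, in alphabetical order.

L/I-1 ? ·: ll|Ll
L/I-2 ? ·: ll|Ll
L/II-1 un I-1×I-2: ll
L/II-2 aff I-1×I-2: Ll|LL
⇒ L over [I-1,I-2,II-1,II-2]: 4 consistent
Z/I-1 aff ·: Zz|ZZ
Z/I-2 aff ·: Zz|ZZ
Z/II-1 ? I-1×I-2: zz|Zz|ZZ
Z/II-2 aff I-1×I-2: Zz|ZZ
⇒ Z over [I-1,I-2,II-1,II-2]: 15 consistent

I-2 ∈ {Ll ZZ, Ll Zz, ll ZZ, ll Zz}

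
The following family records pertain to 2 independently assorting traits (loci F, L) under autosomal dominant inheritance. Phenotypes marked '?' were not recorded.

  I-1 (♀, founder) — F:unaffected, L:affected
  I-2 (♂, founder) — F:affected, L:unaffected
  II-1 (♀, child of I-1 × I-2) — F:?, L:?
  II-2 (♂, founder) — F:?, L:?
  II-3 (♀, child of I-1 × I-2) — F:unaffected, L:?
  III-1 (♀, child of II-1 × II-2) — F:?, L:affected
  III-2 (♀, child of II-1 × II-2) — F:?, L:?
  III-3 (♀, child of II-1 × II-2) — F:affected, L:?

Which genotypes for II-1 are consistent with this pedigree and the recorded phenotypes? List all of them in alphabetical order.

II-1 ∈ {Ff Ll, Ff ll, ff Ll, ff ll}

F/I-1 un ·: ff
F/I-2 aff ·: Ff
F/II-1 ? I-1×I-2: ff|Ff
F/II-2 ? ·: ff|Ff|FF
F/II-3 un I-1×I-2: ff
F/III-1 ? II-1×II-2: ff|Ff|FF
F/III-2 ? II-1×II-2: ff|Ff|FF
F/III-3 aff II-1×II-2: Ff|FF
⇒ F over [I-1,I-2,II-1,II-2,II-3,III-1,III-2,III-3]: 35 consistent
L/I-1 aff ·: Ll|LL
L/I-2 un ·: ll
L/II-1 ? I-1×I-2: ll|Ll
L/II-2 ? ·: ll|Ll|LL
L/II-3 ? I-1×I-2: ll|Ll
L/III-1 aff II-1×II-2: Ll|LL
L/III-2 ? II-1×II-2: ll|Ll|LL
L/III-3 ? II-1×II-2: ll|Ll|LL
⇒ L over [I-1,I-2,II-1,II-2,II-3,III-1,III-2,III-3]: 100 consistent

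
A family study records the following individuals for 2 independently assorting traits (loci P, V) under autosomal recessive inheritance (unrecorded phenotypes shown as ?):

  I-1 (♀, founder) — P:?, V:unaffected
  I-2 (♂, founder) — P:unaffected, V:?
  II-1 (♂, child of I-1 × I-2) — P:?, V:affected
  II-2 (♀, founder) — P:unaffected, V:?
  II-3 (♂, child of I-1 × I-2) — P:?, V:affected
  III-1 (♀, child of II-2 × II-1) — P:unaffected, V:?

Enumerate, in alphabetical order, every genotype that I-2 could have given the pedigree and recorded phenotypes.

P/I-1 ? ·: PP|Pp|pp
P/I-2 un ·: PP|Pp
P/II-1 ? I-1×I-2: PP|Pp|pp
P/II-2 un ·: PP|Pp
P/II-3 ? I-1×I-2: PP|Pp|pp
P/III-1 un II-2×II-1: PP|Pp
⇒ P over [I-1,I-2,II-1,II-2,II-3,III-1]: 74 consistent
V/I-1 un ·: Vv
V/I-2 ? ·: Vv|vv
V/II-1 aff I-1×I-2: vv
V/II-2 ? ·: VV|Vv|vv
V/II-3 aff I-1×I-2: vv
V/III-1 ? II-2×II-1: Vv|vv
⇒ V over [I-1,I-2,II-1,II-2,II-3,III-1]: 8 consistent

I-2 ∈ {PP Vv, PP vv, Pp Vv, Pp vv}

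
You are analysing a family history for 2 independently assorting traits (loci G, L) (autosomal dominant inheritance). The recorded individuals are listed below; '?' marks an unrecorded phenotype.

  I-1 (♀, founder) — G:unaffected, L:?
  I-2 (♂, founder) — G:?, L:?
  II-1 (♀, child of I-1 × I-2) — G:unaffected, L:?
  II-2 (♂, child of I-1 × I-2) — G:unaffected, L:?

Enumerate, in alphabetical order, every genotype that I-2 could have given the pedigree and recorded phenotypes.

G/I-1 un ·: gg
G/I-2 ? ·: gg|Gg
G/II-1 un I-1×I-2: gg
G/II-2 un I-1×I-2: gg
⇒ G over [I-1,I-2,II-1,II-2]: 2 consistent
L/I-1 ? ·: ll|Ll|LL
L/I-2 ? ·: ll|Ll|LL
L/II-1 ? I-1×I-2: ll|Ll|LL
L/II-2 ? I-1×I-2: ll|Ll|LL
⇒ L over [I-1,I-2,II-1,II-2]: 29 consistent

I-2 ∈ {Gg LL, Gg Ll, Gg ll, gg LL, gg Ll, gg ll}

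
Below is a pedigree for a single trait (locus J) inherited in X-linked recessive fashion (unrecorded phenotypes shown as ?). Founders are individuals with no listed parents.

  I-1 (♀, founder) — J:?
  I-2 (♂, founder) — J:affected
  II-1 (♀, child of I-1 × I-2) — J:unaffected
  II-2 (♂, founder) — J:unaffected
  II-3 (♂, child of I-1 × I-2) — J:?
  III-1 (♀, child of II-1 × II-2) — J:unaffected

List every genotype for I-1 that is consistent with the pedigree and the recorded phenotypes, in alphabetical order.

J/I-1 ? ·: X^JX^J|X^JX^j
J/I-2 aff ·: X^jY
J/II-1 un I-1×I-2: X^JX^j
J/II-2 un ·: X^JY
J/II-3 ? I-1×I-2: X^JY|X^jY
J/III-1 un II-1×II-2: X^JX^J|X^JX^j
⇒ J over [I-1,I-2,II-1,II-2,II-3,III-1]: 6 consistent

I-1 ∈ {X^JX^J, X^JX^j}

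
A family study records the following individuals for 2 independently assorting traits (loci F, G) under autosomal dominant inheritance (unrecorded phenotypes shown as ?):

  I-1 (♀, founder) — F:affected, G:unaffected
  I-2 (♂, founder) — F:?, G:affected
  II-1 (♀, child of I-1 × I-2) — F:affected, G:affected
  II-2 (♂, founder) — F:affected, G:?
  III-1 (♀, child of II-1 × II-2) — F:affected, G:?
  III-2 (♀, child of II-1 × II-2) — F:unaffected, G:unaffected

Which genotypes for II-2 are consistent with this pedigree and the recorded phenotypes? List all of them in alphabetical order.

F/I-1 aff ·: Ff|FF
F/I-2 ? ·: ff|Ff|FF
F/II-1 aff I-1×I-2: Ff
F/II-2 aff ·: Ff
F/III-1 aff II-1×II-2: Ff|FF
F/III-2 un II-1×II-2: ff
⇒ F over [I-1,I-2,II-1,II-2,III-1,III-2]: 10 consistent
G/I-1 un ·: gg
G/I-2 aff ·: Gg|GG
G/II-1 aff I-1×I-2: Gg
G/II-2 ? ·: gg|Gg
G/III-1 ? II-1×II-2: gg|Gg|GG
G/III-2 un II-1×II-2: gg
⇒ G over [I-1,I-2,II-1,II-2,III-1,III-2]: 10 consistent

II-2 ∈ {Ff Gg, Ff gg}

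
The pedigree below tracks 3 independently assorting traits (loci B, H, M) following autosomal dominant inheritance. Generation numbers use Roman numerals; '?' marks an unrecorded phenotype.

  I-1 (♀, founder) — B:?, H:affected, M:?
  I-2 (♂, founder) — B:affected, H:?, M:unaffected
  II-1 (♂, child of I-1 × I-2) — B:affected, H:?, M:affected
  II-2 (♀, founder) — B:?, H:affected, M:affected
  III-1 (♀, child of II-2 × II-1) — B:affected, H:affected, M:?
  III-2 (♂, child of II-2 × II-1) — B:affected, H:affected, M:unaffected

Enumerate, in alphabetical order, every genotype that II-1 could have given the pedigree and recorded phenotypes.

B/I-1 ? ·: bb|Bb|BB
B/I-2 aff ·: Bb|BB
B/II-1 aff I-1×I-2: Bb|BB
B/II-2 ? ·: bb|Bb|BB
B/III-1 aff II-2×II-1: Bb|BB
B/III-2 aff II-2×II-1: Bb|BB
⇒ B over [I-1,I-2,II-1,II-2,III-1,III-2]: 69 consistent
H/I-1 aff ·: Hh|HH
H/I-2 ? ·: hh|Hh|HH
H/II-1 ? I-1×I-2: hh|Hh|HH
H/II-2 aff ·: Hh|HH
H/III-1 aff II-2×II-1: Hh|HH
H/III-2 aff II-2×II-1: Hh|HH
⇒ H over [I-1,I-2,II-1,II-2,III-1,III-2]: 64 consistent
M/I-1 ? ·: Mm|MM
M/I-2 un ·: mm
M/II-1 aff I-1×I-2: Mm
M/II-2 aff ·: Mm
M/III-1 ? II-2×II-1: mm|Mm|MM
M/III-2 un II-2×II-1: mm
⇒ M over [I-1,I-2,II-1,II-2,III-1,III-2]: 6 consistent

II-1 ∈ {BB HH Mm, BB Hh Mm, BB hh Mm, Bb HH Mm, Bb Hh Mm, Bb hh Mm}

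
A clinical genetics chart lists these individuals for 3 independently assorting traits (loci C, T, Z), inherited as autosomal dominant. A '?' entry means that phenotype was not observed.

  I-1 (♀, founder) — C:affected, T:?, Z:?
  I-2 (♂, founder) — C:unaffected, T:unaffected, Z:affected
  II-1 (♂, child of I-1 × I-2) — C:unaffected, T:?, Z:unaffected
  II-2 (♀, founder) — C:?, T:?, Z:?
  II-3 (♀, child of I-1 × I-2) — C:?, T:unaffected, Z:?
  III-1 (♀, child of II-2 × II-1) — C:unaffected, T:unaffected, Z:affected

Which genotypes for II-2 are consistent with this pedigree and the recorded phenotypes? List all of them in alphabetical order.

II-2 ∈ {Cc Tt ZZ, Cc Tt Zz, Cc tt ZZ, Cc tt Zz, cc Tt ZZ, cc Tt Zz, cc tt ZZ, cc tt Zz}

C/I-1 aff ·: Cc
C/I-2 un ·: cc
C/II-1 un I-1×I-2: cc
C/II-2 ? ·: cc|Cc
C/II-3 ? I-1×I-2: cc|Cc
C/III-1 un II-2×II-1: cc
⇒ C over [I-1,I-2,II-1,II-2,II-3,III-1]: 4 consistent
T/I-1 ? ·: tt|Tt
T/I-2 un ·: tt
T/II-1 ? I-1×I-2: tt|Tt
T/II-2 ? ·: tt|Tt
T/II-3 un I-1×I-2: tt
T/III-1 un II-2×II-1: tt
⇒ T over [I-1,I-2,II-1,II-2,II-3,III-1]: 6 consistent
Z/I-1 ? ·: zz|Zz
Z/I-2 aff ·: Zz
Z/II-1 un I-1×I-2: zz
Z/II-2 ? ·: Zz|ZZ
Z/II-3 ? I-1×I-2: zz|Zz|ZZ
Z/III-1 aff II-2×II-1: Zz
⇒ Z over [I-1,I-2,II-1,II-2,II-3,III-1]: 10 consistent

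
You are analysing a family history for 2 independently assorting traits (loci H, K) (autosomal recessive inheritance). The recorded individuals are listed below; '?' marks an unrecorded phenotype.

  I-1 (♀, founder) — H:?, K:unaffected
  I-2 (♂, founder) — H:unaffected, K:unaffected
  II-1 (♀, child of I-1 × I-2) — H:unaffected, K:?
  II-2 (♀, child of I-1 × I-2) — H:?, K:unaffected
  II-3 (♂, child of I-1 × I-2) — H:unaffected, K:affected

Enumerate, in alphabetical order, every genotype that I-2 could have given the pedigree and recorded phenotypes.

H/I-1 ? ·: HH|Hh|hh
H/I-2 un ·: HH|Hh
H/II-1 un I-1×I-2: HH|Hh
H/II-2 ? I-1×I-2: HH|Hh|hh
H/II-3 un I-1×I-2: HH|Hh
⇒ H over [I-1,I-2,II-1,II-2,II-3]: 32 consistent
K/I-1 un ·: Kk
K/I-2 un ·: Kk
K/II-1 ? I-1×I-2: KK|Kk|kk
K/II-2 un I-1×I-2: KK|Kk
K/II-3 aff I-1×I-2: kk
⇒ K over [I-1,I-2,II-1,II-2,II-3]: 6 consistent

I-2 ∈ {HH Kk, Hh Kk}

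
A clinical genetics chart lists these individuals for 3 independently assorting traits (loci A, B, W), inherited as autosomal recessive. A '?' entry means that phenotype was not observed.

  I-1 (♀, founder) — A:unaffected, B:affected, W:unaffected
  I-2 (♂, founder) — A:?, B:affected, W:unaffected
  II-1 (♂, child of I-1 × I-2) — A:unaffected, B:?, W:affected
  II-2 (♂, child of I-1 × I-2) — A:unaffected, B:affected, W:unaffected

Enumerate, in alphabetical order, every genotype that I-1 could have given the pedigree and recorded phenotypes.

I-1 ∈ {AA bb Ww, Aa bb Ww}

A/I-1 un ·: AA|Aa
A/I-2 ? ·: AA|Aa|aa
A/II-1 un I-1×I-2: AA|Aa
A/II-2 un I-1×I-2: AA|Aa
⇒ A over [I-1,I-2,II-1,II-2]: 15 consistent
B/I-1 aff ·: bb
B/I-2 aff ·: bb
B/II-1 ? I-1×I-2: bb
B/II-2 aff I-1×I-2: bb
⇒ B over [I-1,I-2,II-1,II-2]: 1 consistent
W/I-1 un ·: Ww
W/I-2 un ·: Ww
W/II-1 aff I-1×I-2: ww
W/II-2 un I-1×I-2: WW|Ww
⇒ W over [I-1,I-2,II-1,II-2]: 2 consistent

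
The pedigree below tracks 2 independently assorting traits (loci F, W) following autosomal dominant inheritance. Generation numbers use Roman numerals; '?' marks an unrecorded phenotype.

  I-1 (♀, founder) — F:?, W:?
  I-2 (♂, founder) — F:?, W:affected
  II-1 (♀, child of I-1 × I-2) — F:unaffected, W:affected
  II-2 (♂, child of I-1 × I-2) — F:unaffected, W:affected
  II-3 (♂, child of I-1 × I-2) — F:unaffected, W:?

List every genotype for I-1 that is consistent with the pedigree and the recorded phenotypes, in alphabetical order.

I-1 ∈ {Ff WW, Ff Ww, Ff ww, ff WW, ff Ww, ff ww}

F/I-1 ? ·: ff|Ff
F/I-2 ? ·: ff|Ff
F/II-1 un I-1×I-2: ff
F/II-2 un I-1×I-2: ff
F/II-3 un I-1×I-2: ff
⇒ F over [I-1,I-2,II-1,II-2,II-3]: 4 consistent
W/I-1 ? ·: ww|Ww|WW
W/I-2 aff ·: Ww|WW
W/II-1 aff I-1×I-2: Ww|WW
W/II-2 aff I-1×I-2: Ww|WW
W/II-3 ? I-1×I-2: ww|Ww|WW
⇒ W over [I-1,I-2,II-1,II-2,II-3]: 32 consistent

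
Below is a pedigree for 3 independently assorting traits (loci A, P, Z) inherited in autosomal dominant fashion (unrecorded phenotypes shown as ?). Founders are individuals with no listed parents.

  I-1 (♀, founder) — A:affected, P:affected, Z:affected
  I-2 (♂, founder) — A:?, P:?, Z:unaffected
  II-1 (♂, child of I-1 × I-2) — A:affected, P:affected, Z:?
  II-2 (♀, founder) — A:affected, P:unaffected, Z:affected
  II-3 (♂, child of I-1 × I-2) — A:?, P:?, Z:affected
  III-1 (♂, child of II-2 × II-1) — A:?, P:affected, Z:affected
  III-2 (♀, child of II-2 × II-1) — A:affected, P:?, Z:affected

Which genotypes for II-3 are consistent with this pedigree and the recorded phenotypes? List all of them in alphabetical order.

II-3 ∈ {AA PP Zz, AA Pp Zz, AA pp Zz, Aa PP Zz, Aa Pp Zz, Aa pp Zz, aa PP Zz, aa Pp Zz, aa pp Zz}

A/I-1 aff ·: Aa|AA
A/I-2 ? ·: aa|Aa|AA
A/II-1 aff I-1×I-2: Aa|AA
A/II-2 aff ·: Aa|AA
A/II-3 ? I-1×I-2: aa|Aa|AA
A/III-1 ? II-2×II-1: aa|Aa|AA
A/III-2 aff II-2×II-1: Aa|AA
⇒ A over [I-1,I-2,II-1,II-2,II-3,III-1,III-2]: 140 consistent
P/I-1 aff ·: Pp|PP
P/I-2 ? ·: pp|Pp|PP
P/II-1 aff I-1×I-2: Pp|PP
P/II-2 un ·: pp
P/II-3 ? I-1×I-2: pp|Pp|PP
P/III-1 aff II-2×II-1: Pp
P/III-2 ? II-2×II-1: pp|Pp
⇒ P over [I-1,I-2,II-1,II-2,II-3,III-1,III-2]: 28 consistent
Z/I-1 aff ·: Zz|ZZ
Z/I-2 un ·: zz
Z/II-1 ? I-1×I-2: zz|Zz
Z/II-2 aff ·: Zz|ZZ
Z/II-3 aff I-1×I-2: Zz
Z/III-1 aff II-2×II-1: Zz|ZZ
Z/III-2 aff II-2×II-1: Zz|ZZ
⇒ Z over [I-1,I-2,II-1,II-2,II-3,III-1,III-2]: 18 consistent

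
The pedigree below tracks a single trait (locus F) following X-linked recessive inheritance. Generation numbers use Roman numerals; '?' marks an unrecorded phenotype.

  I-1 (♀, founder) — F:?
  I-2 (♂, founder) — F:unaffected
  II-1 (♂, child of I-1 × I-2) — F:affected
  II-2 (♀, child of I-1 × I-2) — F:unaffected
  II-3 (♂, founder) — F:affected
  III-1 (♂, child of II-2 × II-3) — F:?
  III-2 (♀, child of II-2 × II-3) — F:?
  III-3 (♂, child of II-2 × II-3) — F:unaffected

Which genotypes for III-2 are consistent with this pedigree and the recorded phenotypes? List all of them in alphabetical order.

III-2 ∈ {X^FX^f, X^fX^f}

F/I-1 ? ·: X^FX^f|X^fX^f
F/I-2 un ·: X^FY
F/II-1 aff I-1×I-2: X^fY
F/II-2 un I-1×I-2: X^FX^F|X^FX^f
F/II-3 aff ·: X^fY
F/III-1 ? II-2×II-3: X^FY|X^fY
F/III-2 ? II-2×II-3: X^FX^f|X^fX^f
F/III-3 un II-2×II-3: X^FY
⇒ F over [I-1,I-2,II-1,II-2,II-3,III-1,III-2,III-3]: 9 consistent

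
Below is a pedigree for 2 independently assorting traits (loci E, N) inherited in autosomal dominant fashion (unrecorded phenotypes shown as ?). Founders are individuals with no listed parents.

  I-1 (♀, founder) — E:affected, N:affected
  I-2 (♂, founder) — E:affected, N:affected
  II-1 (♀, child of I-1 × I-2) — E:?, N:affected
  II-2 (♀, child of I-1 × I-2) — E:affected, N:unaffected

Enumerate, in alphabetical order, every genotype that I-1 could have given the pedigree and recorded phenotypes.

E/I-1 aff ·: Ee|EE
E/I-2 aff ·: Ee|EE
E/II-1 ? I-1×I-2: ee|Ee|EE
E/II-2 aff I-1×I-2: Ee|EE
⇒ E over [I-1,I-2,II-1,II-2]: 15 consistent
N/I-1 aff ·: Nn
N/I-2 aff ·: Nn
N/II-1 aff I-1×I-2: Nn|NN
N/II-2 un I-1×I-2: nn
⇒ N over [I-1,I-2,II-1,II-2]: 2 consistent

I-1 ∈ {EE Nn, Ee Nn}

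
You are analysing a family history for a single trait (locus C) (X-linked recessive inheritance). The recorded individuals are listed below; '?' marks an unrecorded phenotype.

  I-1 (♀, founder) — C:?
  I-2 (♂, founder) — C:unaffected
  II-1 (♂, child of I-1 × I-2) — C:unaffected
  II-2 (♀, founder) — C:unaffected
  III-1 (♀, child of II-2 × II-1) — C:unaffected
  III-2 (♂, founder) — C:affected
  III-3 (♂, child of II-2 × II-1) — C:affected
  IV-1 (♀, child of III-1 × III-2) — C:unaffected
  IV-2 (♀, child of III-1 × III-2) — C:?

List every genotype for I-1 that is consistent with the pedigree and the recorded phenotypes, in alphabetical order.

C/I-1 ? ·: X^CX^C|X^CX^c
C/I-2 un ·: X^CY
C/II-1 un I-1×I-2: X^CY
C/II-2 un ·: X^CX^c
C/III-1 un II-2×II-1: X^CX^C|X^CX^c
C/III-2 aff ·: X^cY
C/III-3 aff II-2×II-1: X^cY
C/IV-1 un III-1×III-2: X^CX^c
C/IV-2 ? III-1×III-2: X^CX^c|X^cX^c
⇒ C over [I-1,I-2,II-1,II-2,III-1,III-2,III-3,IV-1,IV-2]: 6 consistent

I-1 ∈ {X^CX^C, X^CX^c}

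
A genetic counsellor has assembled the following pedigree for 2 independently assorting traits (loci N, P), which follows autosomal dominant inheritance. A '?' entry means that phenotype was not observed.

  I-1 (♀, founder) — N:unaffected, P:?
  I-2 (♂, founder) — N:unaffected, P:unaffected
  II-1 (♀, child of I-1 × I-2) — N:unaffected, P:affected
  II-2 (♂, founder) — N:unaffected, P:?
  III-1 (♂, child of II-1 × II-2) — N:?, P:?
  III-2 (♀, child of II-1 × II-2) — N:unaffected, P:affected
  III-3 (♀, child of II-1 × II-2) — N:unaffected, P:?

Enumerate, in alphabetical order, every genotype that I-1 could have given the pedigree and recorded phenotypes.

I-1 ∈ {nn PP, nn Pp}

N/I-1 un ·: nn
N/I-2 un ·: nn
N/II-1 un I-1×I-2: nn
N/II-2 un ·: nn
N/III-1 ? II-1×II-2: nn
N/III-2 un II-1×II-2: nn
N/III-3 un II-1×II-2: nn
⇒ N over [I-1,I-2,II-1,II-2,III-1,III-2,III-3]: 1 consistent
P/I-1 ? ·: Pp|PP
P/I-2 un ·: pp
P/II-1 aff I-1×I-2: Pp
P/II-2 ? ·: pp|Pp|PP
P/III-1 ? II-1×II-2: pp|Pp|PP
P/III-2 aff II-1×II-2: Pp|PP
P/III-3 ? II-1×II-2: pp|Pp|PP
⇒ P over [I-1,I-2,II-1,II-2,III-1,III-2,III-3]: 60 consistent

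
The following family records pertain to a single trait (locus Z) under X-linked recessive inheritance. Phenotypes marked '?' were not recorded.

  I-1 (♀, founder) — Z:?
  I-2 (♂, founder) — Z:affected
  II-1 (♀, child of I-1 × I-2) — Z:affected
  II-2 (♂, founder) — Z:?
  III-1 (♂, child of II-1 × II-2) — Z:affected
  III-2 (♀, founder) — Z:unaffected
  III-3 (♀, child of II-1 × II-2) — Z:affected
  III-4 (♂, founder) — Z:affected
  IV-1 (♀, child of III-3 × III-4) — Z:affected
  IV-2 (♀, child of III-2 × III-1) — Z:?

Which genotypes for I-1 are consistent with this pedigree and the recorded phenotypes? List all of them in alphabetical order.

Z/I-1 ? ·: X^ZX^z|X^zX^z
Z/I-2 aff ·: X^zY
Z/II-1 aff I-1×I-2: X^zX^z
Z/II-2 ? ·: X^zY
Z/III-1 aff II-1×II-2: X^zY
Z/III-2 un ·: X^ZX^Z|X^ZX^z
Z/III-3 aff II-1×II-2: X^zX^z
Z/III-4 aff ·: X^zY
Z/IV-1 aff III-3×III-4: X^zX^z
Z/IV-2 ? III-2×III-1: X^ZX^z|X^zX^z
⇒ Z over [I-1,I-2,II-1,II-2,III-1,III-2,III-3,III-4,IV-1,IV-2]: 6 consistent

I-1 ∈ {X^ZX^z, X^zX^z}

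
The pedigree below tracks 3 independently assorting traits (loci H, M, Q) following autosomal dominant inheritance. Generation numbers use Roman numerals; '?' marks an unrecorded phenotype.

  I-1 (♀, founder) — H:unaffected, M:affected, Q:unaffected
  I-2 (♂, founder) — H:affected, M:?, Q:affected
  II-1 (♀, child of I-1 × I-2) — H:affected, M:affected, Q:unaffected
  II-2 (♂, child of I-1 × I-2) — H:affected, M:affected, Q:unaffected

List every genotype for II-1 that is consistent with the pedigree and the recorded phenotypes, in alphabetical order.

II-1 ∈ {Hh MM qq, Hh Mm qq}

H/I-1 un ·: hh
H/I-2 aff ·: Hh|HH
H/II-1 aff I-1×I-2: Hh
H/II-2 aff I-1×I-2: Hh
⇒ H over [I-1,I-2,II-1,II-2]: 2 consistent
M/I-1 aff ·: Mm|MM
M/I-2 ? ·: mm|Mm|MM
M/II-1 aff I-1×I-2: Mm|MM
M/II-2 aff I-1×I-2: Mm|MM
⇒ M over [I-1,I-2,II-1,II-2]: 15 consistent
Q/I-1 un ·: qq
Q/I-2 aff ·: Qq
Q/II-1 un I-1×I-2: qq
Q/II-2 un I-1×I-2: qq
⇒ Q over [I-1,I-2,II-1,II-2]: 1 consistent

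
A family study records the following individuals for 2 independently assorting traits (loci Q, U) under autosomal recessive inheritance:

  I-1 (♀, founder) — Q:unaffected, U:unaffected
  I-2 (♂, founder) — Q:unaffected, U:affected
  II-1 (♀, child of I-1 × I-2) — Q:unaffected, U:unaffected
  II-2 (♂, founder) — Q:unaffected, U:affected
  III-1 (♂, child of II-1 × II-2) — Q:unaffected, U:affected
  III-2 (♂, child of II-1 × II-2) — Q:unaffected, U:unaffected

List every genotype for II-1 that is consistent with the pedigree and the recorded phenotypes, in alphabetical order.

Q/I-1 un ·: QQ|Qq
Q/I-2 un ·: QQ|Qq
Q/II-1 un I-1×I-2: QQ|Qq
Q/II-2 un ·: QQ|Qq
Q/III-1 un II-1×II-2: QQ|Qq
Q/III-2 un II-1×II-2: QQ|Qq
⇒ Q over [I-1,I-2,II-1,II-2,III-1,III-2]: 44 consistent
U/I-1 un ·: UU|Uu
U/I-2 aff ·: uu
U/II-1 un I-1×I-2: Uu
U/II-2 aff ·: uu
U/III-1 aff II-1×II-2: uu
U/III-2 un II-1×II-2: Uu
⇒ U over [I-1,I-2,II-1,II-2,III-1,III-2]: 2 consistent

II-1 ∈ {QQ Uu, Qq Uu}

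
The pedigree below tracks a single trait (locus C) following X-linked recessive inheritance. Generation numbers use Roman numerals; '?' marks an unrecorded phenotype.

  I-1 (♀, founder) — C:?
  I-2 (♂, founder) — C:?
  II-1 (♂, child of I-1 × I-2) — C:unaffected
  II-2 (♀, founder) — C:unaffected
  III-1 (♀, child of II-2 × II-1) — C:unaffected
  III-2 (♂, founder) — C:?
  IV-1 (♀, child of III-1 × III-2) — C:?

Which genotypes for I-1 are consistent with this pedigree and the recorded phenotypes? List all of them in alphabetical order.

C/I-1 ? ·: X^CX^C|X^CX^c
C/I-2 ? ·: X^CY|X^cY
C/II-1 un I-1×I-2: X^CY
C/II-2 un ·: X^CX^C|X^CX^c
C/III-1 un II-2×II-1: X^CX^C|X^CX^c
C/III-2 ? ·: X^CY|X^cY
C/IV-1 ? III-1×III-2: X^CX^C|X^CX^c|X^cX^c
⇒ C over [I-1,I-2,II-1,II-2,III-1,III-2,IV-1]: 32 consistent

I-1 ∈ {X^CX^C, X^CX^c}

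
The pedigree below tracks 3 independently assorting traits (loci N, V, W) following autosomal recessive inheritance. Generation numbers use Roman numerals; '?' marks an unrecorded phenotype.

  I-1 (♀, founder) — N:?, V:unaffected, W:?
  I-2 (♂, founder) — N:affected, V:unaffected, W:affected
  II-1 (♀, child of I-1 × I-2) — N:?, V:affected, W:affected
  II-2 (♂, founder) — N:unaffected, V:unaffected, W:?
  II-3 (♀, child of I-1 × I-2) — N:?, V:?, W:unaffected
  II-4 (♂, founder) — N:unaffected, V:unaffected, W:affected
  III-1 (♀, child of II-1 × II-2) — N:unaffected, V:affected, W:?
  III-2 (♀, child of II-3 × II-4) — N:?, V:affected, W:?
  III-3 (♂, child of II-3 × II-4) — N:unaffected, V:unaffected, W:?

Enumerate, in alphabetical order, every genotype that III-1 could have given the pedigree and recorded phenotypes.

N/I-1 ? ·: NN|Nn|nn
N/I-2 aff ·: nn
N/II-1 ? I-1×I-2: Nn|nn
N/II-2 un ·: NN|Nn
N/II-3 ? I-1×I-2: Nn|nn
N/II-4 un ·: NN|Nn
N/III-1 un II-1×II-2: NN|Nn
N/III-2 ? II-3×II-4: NN|Nn|nn
N/III-3 un II-3×II-4: NN|Nn
⇒ N over [I-1,I-2,II-1,II-2,II-3,II-4,III-1,III-2,III-3]: 124 consistent
V/I-1 un ·: Vv
V/I-2 un ·: Vv
V/II-1 aff I-1×I-2: vv
V/II-2 un ·: Vv
V/II-3 ? I-1×I-2: Vv|vv
V/II-4 un ·: Vv
V/III-1 aff II-1×II-2: vv
V/III-2 aff II-3×II-4: vv
V/III-3 un II-3×II-4: VV|Vv
⇒ V over [I-1,I-2,II-1,II-2,II-3,II-4,III-1,III-2,III-3]: 3 consistent
W/I-1 ? ·: Ww
W/I-2 aff ·: ww
W/II-1 aff I-1×I-2: ww
W/II-2 ? ·: WW|Ww|ww
W/II-3 un I-1×I-2: Ww
W/II-4 aff ·: ww
W/III-1 ? II-1×II-2: Ww|ww
W/III-2 ? II-3×II-4: Ww|ww
W/III-3 ? II-3×II-4: Ww|ww
⇒ W over [I-1,I-2,II-1,II-2,II-3,II-4,III-1,III-2,III-3]: 16 consistent

III-1 ∈ {NN vv Ww, NN vv ww, Nn vv Ww, Nn vv ww}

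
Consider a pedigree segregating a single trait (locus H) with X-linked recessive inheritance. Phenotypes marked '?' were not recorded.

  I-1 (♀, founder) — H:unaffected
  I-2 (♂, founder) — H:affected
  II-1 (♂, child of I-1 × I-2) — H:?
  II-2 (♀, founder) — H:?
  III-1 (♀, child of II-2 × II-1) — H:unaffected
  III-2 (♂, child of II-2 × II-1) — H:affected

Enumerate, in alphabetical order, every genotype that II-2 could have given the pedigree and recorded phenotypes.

H/I-1 un ·: X^HX^H|X^HX^h
H/I-2 aff ·: X^hY
H/II-1 ? I-1×I-2: X^HY|X^hY
H/II-2 ? ·: X^HX^h|X^hX^h
H/III-1 un II-2×II-1: X^HX^H|X^HX^h
H/III-2 aff II-2×II-1: X^hY
⇒ H over [I-1,I-2,II-1,II-2,III-1,III-2]: 7 consistent

II-2 ∈ {X^HX^h, X^hX^h}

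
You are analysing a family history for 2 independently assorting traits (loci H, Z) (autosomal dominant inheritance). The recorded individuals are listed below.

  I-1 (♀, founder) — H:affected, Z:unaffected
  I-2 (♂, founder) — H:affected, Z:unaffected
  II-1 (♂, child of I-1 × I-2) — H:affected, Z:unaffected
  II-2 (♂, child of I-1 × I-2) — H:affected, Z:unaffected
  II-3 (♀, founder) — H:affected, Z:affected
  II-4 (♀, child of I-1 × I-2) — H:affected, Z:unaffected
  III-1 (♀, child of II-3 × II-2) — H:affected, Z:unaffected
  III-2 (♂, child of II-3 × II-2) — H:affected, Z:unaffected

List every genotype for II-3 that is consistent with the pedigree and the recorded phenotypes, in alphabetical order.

H/I-1 aff ·: Hh|HH
H/I-2 aff ·: Hh|HH
H/II-1 aff I-1×I-2: Hh|HH
H/II-2 aff I-1×I-2: Hh|HH
H/II-3 aff ·: Hh|HH
H/II-4 aff I-1×I-2: Hh|HH
H/III-1 aff II-3×II-2: Hh|HH
H/III-2 aff II-3×II-2: Hh|HH
⇒ H over [I-1,I-2,II-1,II-2,II-3,II-4,III-1,III-2]: 161 consistent
Z/I-1 un ·: zz
Z/I-2 un ·: zz
Z/II-1 un I-1×I-2: zz
Z/II-2 un I-1×I-2: zz
Z/II-3 aff ·: Zz
Z/II-4 un I-1×I-2: zz
Z/III-1 un II-3×II-2: zz
Z/III-2 un II-3×II-2: zz
⇒ Z over [I-1,I-2,II-1,II-2,II-3,II-4,III-1,III-2]: 1 consistent

II-3 ∈ {HH Zz, Hh Zz}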